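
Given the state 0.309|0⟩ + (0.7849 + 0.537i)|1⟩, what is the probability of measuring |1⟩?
0.9044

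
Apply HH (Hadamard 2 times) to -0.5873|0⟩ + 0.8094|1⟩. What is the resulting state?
-0.5873|0⟩ + 0.8094|1⟩

H² = I, so an even number of Hadamards cancels: H^2 = I and the state is unchanged.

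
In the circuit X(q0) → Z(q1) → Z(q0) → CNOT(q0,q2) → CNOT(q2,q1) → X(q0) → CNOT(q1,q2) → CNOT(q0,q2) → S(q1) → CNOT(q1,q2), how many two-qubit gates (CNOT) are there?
5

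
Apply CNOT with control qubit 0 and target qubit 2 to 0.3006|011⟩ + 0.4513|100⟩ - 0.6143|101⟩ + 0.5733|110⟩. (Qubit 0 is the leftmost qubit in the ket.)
0.3006|011⟩ - 0.6143|100⟩ + 0.4513|101⟩ + 0.5733|111⟩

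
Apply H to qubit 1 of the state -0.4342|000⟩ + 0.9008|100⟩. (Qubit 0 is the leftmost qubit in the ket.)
-0.307|000⟩ - 0.307|010⟩ + 0.637|100⟩ + 0.637|110⟩

H on qubit 1 mixes each pair of kets that differ only in qubit 1: amplitudes (a, b) of (|…0…⟩, |…1…⟩) become ((a + b)/√2, (a − b)/√2). Kets absent from the input have amplitude 0.
(|000⟩, |010⟩): (a, b) = (-0.4342, 0) → (-0.307, -0.307)
(|100⟩, |110⟩): (a, b) = (0.9008, 0) → (0.637, 0.637)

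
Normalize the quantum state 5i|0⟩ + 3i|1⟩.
0.8575i|0⟩ + 0.5145i|1⟩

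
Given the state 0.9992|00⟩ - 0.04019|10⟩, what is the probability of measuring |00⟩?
0.9984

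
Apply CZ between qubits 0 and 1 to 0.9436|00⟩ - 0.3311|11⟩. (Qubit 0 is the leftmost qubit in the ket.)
0.9436|00⟩ + 0.3311|11⟩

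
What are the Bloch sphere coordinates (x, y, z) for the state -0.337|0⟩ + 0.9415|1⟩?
(-0.6346, 0, -0.7729)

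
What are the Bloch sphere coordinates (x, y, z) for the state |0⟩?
(0, 0, 1)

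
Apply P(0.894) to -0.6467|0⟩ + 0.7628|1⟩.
-0.6467|0⟩ + (0.4777 + 0.5947i)|1⟩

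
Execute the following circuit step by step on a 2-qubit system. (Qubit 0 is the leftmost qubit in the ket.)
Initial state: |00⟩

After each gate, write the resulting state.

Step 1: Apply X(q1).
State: |01⟩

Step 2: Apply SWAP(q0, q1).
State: |10⟩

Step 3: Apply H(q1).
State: 1/√2|10⟩ + 1/√2|11⟩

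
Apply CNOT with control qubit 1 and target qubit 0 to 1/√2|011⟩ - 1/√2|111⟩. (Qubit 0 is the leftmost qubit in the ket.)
-1/√2|011⟩ + 1/√2|111⟩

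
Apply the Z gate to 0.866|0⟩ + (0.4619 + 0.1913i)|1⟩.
0.866|0⟩ + (-0.4619 - 0.1913i)|1⟩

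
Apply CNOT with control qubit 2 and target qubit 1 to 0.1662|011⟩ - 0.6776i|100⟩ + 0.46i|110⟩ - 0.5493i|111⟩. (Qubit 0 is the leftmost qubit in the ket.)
0.1662|001⟩ - 0.6776i|100⟩ - 0.5493i|101⟩ + 0.46i|110⟩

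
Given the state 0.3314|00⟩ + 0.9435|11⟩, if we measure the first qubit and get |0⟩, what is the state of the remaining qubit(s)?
|0⟩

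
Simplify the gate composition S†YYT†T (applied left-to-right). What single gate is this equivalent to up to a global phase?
S†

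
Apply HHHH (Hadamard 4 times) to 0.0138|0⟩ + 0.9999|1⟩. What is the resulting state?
0.0138|0⟩ + 0.9999|1⟩

H² = I, so an even number of Hadamards cancels: H^4 = I and the state is unchanged.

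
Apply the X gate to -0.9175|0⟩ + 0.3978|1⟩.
0.3978|0⟩ - 0.9175|1⟩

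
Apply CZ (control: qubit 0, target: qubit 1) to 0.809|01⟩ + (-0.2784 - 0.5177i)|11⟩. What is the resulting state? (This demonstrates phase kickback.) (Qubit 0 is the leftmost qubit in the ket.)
0.809|01⟩ + (0.2784 + 0.5177i)|11⟩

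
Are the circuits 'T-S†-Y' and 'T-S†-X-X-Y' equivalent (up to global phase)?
Yes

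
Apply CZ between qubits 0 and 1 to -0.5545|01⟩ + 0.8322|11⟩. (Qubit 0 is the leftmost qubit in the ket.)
-0.5545|01⟩ - 0.8322|11⟩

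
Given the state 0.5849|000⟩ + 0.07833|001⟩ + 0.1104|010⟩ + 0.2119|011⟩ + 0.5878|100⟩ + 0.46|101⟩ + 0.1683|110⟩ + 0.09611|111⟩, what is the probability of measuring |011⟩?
0.0449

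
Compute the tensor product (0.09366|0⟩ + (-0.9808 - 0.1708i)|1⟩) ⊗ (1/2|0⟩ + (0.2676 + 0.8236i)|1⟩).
0.04683|00⟩ + (0.02506 + 0.07714i)|01⟩ + (-0.4904 - 0.0854i)|10⟩ + (-0.1218 - 0.8535i)|11⟩

amp(|b₁b₂…⟩) = product of the factor amplitudes for bits b₁, b₂, …; only kets whose every factor amplitude is nonzero survive.
|00⟩: (0.09366)(1/2) = 0.04683
|01⟩: (0.09366)(0.2676 + 0.8236i) = (0.02506 + 0.07714i)
|10⟩: (-0.9808 - 0.1708i)(1/2) = (-0.4904 - 0.0854i)
|11⟩: (-0.9808 - 0.1708i)(0.2676 + 0.8236i) = (-0.1218 - 0.8535i)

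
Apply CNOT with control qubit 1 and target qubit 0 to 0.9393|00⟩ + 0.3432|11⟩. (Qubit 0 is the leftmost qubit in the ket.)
0.9393|00⟩ + 0.3432|01⟩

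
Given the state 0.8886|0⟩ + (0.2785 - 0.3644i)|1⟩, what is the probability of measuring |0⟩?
0.7896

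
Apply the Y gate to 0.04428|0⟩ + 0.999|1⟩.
-0.999i|0⟩ + 0.04428i|1⟩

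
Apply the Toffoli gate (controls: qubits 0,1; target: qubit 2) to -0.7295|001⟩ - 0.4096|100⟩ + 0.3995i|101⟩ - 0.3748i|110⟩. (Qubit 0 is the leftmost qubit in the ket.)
-0.7295|001⟩ - 0.4096|100⟩ + 0.3995i|101⟩ - 0.3748i|111⟩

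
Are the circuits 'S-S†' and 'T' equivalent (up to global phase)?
No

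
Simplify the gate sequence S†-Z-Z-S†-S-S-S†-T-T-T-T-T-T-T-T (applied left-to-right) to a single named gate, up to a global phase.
S†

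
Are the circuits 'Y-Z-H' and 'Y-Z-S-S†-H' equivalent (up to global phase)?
Yes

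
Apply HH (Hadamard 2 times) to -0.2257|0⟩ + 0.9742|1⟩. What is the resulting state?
-0.2257|0⟩ + 0.9742|1⟩

H² = I, so an even number of Hadamards cancels: H^2 = I and the state is unchanged.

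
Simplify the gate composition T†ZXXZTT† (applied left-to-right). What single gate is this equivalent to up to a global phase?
T†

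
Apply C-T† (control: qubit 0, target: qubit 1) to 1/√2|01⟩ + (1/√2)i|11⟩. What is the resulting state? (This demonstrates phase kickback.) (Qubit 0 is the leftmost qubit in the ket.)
1/√2|01⟩ + (1/2 + (1/2)i)|11⟩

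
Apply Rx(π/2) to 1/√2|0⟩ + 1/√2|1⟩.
(1/2 - (1/2)i)|0⟩ + (1/2 - (1/2)i)|1⟩

Rx(π/2) = [[cos(θ/2), −i·sin(θ/2)], [−i·sin(θ/2), cos(θ/2)]]; θ = π/2, cos(θ/2) ≈ 0.707107, sin(θ/2) ≈ 0.707107.
With a = amp(|0⟩) = 1/√2 and b = amp(|1⟩) = 1/√2:
new amp(|0⟩) = (0.707107)·a + (-0.707107i)·b = (1/2 - (1/2)i)
new amp(|1⟩) = (-0.707107i)·a + (0.707107)·b = (1/2 - (1/2)i)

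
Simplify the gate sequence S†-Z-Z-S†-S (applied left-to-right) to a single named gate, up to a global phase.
S†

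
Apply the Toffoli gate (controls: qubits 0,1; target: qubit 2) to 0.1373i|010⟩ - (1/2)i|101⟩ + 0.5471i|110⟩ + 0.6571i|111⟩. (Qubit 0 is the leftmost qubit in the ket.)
0.1373i|010⟩ - (1/2)i|101⟩ + 0.6571i|110⟩ + 0.5471i|111⟩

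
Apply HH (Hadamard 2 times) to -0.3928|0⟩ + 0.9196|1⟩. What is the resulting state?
-0.3928|0⟩ + 0.9196|1⟩

H² = I, so an even number of Hadamards cancels: H^2 = I and the state is unchanged.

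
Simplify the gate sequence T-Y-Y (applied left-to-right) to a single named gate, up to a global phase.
T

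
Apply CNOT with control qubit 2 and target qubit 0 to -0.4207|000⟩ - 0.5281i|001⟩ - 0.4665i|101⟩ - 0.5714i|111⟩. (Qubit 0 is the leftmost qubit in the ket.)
-0.4207|000⟩ - 0.4665i|001⟩ - 0.5714i|011⟩ - 0.5281i|101⟩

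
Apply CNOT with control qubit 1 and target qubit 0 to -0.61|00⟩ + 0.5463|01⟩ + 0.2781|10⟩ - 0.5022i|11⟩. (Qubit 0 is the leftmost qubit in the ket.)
-0.61|00⟩ - 0.5022i|01⟩ + 0.2781|10⟩ + 0.5463|11⟩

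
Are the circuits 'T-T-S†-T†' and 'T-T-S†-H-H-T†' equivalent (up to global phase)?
Yes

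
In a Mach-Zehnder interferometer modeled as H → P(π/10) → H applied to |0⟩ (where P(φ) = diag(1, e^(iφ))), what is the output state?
(0.9755 + 0.1545i)|0⟩ + (0.02447 - 0.1545i)|1⟩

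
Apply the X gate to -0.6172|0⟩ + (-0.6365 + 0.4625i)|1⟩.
(-0.6365 + 0.4625i)|0⟩ - 0.6172|1⟩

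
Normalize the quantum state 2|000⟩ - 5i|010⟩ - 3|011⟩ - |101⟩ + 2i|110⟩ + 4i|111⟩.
0.2604|000⟩ - 0.6509i|010⟩ - 0.3906|011⟩ - 0.1302|101⟩ + 0.2604i|110⟩ + 0.5208i|111⟩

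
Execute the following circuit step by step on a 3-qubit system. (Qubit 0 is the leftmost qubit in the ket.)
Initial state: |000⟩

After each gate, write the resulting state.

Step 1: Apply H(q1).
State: 1/√2|000⟩ + 1/√2|010⟩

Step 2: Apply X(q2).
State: 1/√2|001⟩ + 1/√2|011⟩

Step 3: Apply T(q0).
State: 1/√2|001⟩ + 1/√2|011⟩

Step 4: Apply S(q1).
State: 1/√2|001⟩ + (1/√2)i|011⟩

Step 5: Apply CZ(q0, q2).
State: 1/√2|001⟩ + (1/√2)i|011⟩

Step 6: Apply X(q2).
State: 1/√2|000⟩ + (1/√2)i|010⟩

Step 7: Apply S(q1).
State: 1/√2|000⟩ - 1/√2|010⟩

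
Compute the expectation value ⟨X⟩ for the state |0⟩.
0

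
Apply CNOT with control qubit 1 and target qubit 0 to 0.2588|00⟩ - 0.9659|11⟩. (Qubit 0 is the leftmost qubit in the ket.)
0.2588|00⟩ - 0.9659|01⟩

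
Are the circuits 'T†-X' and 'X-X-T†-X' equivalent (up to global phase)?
Yes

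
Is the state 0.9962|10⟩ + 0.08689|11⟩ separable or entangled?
Separable

Writing the state as a|00⟩ + b|01⟩ + c|10⟩ + d|11⟩, it is a product state iff ad − bc = 0.
Here (a, b, c, d) = (0, 0, 0.9962, 0.08689): ad − bc = (0)(0.08689) − (0)(0.9962) = 0, so the state is separable.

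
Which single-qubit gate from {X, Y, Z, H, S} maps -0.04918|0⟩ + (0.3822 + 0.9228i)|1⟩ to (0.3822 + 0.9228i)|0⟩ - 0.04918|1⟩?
X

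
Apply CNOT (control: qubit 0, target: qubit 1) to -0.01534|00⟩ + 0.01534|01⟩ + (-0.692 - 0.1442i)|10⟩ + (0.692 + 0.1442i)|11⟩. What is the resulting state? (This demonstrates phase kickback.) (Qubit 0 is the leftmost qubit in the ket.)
-0.01534|00⟩ + 0.01534|01⟩ + (0.692 + 0.1442i)|10⟩ + (-0.692 - 0.1442i)|11⟩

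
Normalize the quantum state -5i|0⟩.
-i|0⟩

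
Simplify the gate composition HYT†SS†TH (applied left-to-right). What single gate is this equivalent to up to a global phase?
Y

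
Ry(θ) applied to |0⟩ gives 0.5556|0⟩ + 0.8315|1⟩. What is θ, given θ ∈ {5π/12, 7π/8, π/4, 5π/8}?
5π/8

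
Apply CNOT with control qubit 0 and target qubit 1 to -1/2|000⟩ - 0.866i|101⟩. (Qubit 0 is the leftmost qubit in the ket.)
-1/2|000⟩ - 0.866i|111⟩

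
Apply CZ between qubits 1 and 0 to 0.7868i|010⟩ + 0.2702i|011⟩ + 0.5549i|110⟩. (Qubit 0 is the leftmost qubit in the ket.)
0.7868i|010⟩ + 0.2702i|011⟩ - 0.5549i|110⟩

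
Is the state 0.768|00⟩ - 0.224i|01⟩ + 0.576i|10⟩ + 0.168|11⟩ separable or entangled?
Separable

Writing the state as a|00⟩ + b|01⟩ + c|10⟩ + d|11⟩, it is a product state iff ad − bc = 0.
Here (a, b, c, d) = (0.768, -0.224i, 0.576i, 0.168): ad − bc = (0.768)(0.168) − (-0.224i)(0.576i) = 0, so the state is separable.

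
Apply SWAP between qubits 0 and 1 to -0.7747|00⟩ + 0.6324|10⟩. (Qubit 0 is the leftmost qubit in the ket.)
-0.7747|00⟩ + 0.6324|01⟩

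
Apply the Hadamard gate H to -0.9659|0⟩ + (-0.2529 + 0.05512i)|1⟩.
(-0.8618 + 0.03898i)|0⟩ + (-0.5042 - 0.03898i)|1⟩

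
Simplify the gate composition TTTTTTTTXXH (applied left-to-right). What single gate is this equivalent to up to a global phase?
H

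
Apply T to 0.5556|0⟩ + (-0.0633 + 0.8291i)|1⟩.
0.5556|0⟩ + (-0.631 + 0.5415i)|1⟩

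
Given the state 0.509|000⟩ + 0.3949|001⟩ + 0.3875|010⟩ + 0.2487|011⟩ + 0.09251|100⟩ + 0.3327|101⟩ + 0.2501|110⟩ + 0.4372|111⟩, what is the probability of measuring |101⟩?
0.1107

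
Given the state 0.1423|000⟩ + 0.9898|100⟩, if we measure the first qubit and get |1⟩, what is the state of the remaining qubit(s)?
|00⟩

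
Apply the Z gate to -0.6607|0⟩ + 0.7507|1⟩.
-0.6607|0⟩ - 0.7507|1⟩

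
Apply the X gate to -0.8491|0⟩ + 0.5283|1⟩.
0.5283|0⟩ - 0.8491|1⟩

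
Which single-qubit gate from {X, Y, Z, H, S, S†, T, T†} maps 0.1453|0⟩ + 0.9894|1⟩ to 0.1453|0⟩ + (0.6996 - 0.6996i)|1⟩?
T†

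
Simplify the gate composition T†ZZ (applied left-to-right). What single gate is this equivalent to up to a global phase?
T†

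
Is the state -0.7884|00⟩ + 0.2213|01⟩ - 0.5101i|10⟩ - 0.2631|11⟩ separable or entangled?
Entangled

Writing the state as a|00⟩ + b|01⟩ + c|10⟩ + d|11⟩, it is a product state iff ad − bc = 0.
Here (a, b, c, d) = (-0.7884, 0.2213, -0.5101i, -0.2631): ad − bc = (-0.7884)(-0.2631) − (0.2213)(-0.5101i) = (0.2074 + 0.1129i) ≠ 0, so the state is entangled.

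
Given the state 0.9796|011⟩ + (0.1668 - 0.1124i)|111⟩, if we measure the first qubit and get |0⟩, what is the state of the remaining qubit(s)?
|11⟩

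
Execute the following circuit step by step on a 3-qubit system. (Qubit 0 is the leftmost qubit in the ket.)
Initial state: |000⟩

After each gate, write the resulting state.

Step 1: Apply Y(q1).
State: i|010⟩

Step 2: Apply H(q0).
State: (1/√2)i|010⟩ + (1/√2)i|110⟩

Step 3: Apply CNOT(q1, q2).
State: (1/√2)i|011⟩ + (1/√2)i|111⟩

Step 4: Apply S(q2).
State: -1/√2|011⟩ - 1/√2|111⟩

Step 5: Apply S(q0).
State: -1/√2|011⟩ - (1/√2)i|111⟩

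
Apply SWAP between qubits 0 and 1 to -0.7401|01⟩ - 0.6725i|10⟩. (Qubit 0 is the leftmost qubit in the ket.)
-0.6725i|01⟩ - 0.7401|10⟩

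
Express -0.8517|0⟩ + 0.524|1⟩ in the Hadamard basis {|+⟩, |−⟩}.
-0.2317|+⟩ - 0.9728|−⟩

With |ψ⟩ = α|0⟩ + β|1⟩, the Hadamard-basis coefficients are ⟨+|ψ⟩ = (α + β)/√2 and ⟨−|ψ⟩ = (α − β)/√2.
Here α = -0.8517, β = 0.524: (α + β)/√2 = -0.2317, (α − β)/√2 = -0.9728.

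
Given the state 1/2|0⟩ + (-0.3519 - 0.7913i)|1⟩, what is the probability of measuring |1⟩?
0.75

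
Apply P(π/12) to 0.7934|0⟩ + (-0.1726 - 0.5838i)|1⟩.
0.7934|0⟩ + (-0.01562 - 0.6086i)|1⟩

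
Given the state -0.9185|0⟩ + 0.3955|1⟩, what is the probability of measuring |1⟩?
0.1564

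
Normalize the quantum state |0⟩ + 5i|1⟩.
0.1961|0⟩ + 0.9806i|1⟩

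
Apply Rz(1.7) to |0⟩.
(0.66 - 0.7513i)|0⟩

Rz(1.7) = [[e^(−iθ/2), 0], [0, e^(iθ/2)]] with e^(±iθ/2) = cos(θ/2) ± i·sin(θ/2); θ = 1.7, cos(θ/2) ≈ 0.659983, sin(θ/2) ≈ 0.75128.
With a = amp(|0⟩) = 1 and b = amp(|1⟩) = 0:
new amp(|0⟩) = (0.659983 - 0.75128i)·a = (0.66 - 0.7513i)
new amp(|1⟩) = (0.659983 + 0.75128i)·b = 0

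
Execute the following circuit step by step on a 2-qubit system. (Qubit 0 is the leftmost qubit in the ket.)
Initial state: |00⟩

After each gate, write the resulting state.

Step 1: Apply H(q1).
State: 1/√2|00⟩ + 1/√2|01⟩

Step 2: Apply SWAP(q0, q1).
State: 1/√2|00⟩ + 1/√2|10⟩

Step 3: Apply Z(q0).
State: 1/√2|00⟩ - 1/√2|10⟩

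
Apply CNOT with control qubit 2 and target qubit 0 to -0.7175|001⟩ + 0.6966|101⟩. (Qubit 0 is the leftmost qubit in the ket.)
0.6966|001⟩ - 0.7175|101⟩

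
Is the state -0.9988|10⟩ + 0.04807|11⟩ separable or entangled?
Separable

Writing the state as a|00⟩ + b|01⟩ + c|10⟩ + d|11⟩, it is a product state iff ad − bc = 0.
Here (a, b, c, d) = (0, 0, -0.9988, 0.04807): ad − bc = (0)(0.04807) − (0)(-0.9988) = 0, so the state is separable.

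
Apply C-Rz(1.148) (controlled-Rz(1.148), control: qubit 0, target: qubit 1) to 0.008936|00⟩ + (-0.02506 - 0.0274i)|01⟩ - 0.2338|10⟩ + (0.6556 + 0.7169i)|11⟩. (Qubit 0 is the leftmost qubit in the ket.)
0.008936|00⟩ + (-0.02506 - 0.0274i)|01⟩ + (-0.1963 + 0.127i)|10⟩ + (0.1613 + 0.958i)|11⟩

C-Rz(1.148) leaves the control-|0⟩ kets |00⟩, |01⟩ unchanged and applies Rz(1.148) to qubit 1 on the control-|1⟩ pair (|10⟩, |11⟩).
Rz(1.148) = [[e^(−iθ/2), 0], [0, e^(iθ/2)]] with e^(±iθ/2) = cos(θ/2) ± i·sin(θ/2); θ = 1.148, cos(θ/2) ≈ 0.839736, sin(θ/2) ≈ 0.542995.
With a = amp(|10⟩) = -0.2338 and b = amp(|11⟩) = (0.6556 + 0.7169i):
new amp(|10⟩) = (0.839736 - 0.542995i)·a = (-0.1963 + 0.127i)
new amp(|11⟩) = (0.839736 + 0.542995i)·b = (0.1613 + 0.958i)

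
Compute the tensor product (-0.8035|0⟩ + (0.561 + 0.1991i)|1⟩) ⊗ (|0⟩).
-0.8035|00⟩ + (0.561 + 0.1991i)|10⟩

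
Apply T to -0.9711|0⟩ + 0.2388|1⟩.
-0.9711|0⟩ + (0.1689 + 0.1689i)|1⟩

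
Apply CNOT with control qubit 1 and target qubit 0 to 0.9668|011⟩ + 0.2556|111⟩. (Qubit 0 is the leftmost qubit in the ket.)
0.2556|011⟩ + 0.9668|111⟩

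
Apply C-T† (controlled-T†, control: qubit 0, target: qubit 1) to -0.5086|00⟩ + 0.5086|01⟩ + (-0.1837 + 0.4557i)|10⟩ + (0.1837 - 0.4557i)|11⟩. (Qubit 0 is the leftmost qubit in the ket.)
-0.5086|00⟩ + 0.5086|01⟩ + (-0.1837 + 0.4557i)|10⟩ + (-0.1923 - 0.4521i)|11⟩

C-T† leaves the control-|0⟩ kets |00⟩, |01⟩ unchanged and applies T† to qubit 1 on the control-|1⟩ pair (|10⟩, |11⟩).
T† = [[1, 0], [0, (1/√2 - (1/√2)i)]].
With a = amp(|10⟩) = (-0.1837 + 0.4557i) and b = amp(|11⟩) = (0.1837 - 0.4557i):
new amp(|10⟩) = (1)·a = (-0.1837 + 0.4557i)
new amp(|11⟩) = (1/√2 - (1/√2)i)·b = (-0.1923 - 0.4521i)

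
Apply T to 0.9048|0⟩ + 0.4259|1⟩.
0.9048|0⟩ + (0.3012 + 0.3012i)|1⟩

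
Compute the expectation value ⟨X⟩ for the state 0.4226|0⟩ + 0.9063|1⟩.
0.766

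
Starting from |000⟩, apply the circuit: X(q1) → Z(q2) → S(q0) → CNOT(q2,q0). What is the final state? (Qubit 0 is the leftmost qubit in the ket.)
|010⟩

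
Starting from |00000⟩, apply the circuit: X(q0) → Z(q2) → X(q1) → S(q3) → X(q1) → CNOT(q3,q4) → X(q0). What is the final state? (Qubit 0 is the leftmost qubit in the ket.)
|00000⟩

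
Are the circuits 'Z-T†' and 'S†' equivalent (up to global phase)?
No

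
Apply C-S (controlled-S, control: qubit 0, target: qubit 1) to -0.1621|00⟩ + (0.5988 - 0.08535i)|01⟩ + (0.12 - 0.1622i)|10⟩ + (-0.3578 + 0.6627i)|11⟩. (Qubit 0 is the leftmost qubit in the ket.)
-0.1621|00⟩ + (0.5988 - 0.08535i)|01⟩ + (0.12 - 0.1622i)|10⟩ + (-0.6627 - 0.3578i)|11⟩

C-S leaves the control-|0⟩ kets |00⟩, |01⟩ unchanged and applies S to qubit 1 on the control-|1⟩ pair (|10⟩, |11⟩).
S = [[1, 0], [0, i]].
With a = amp(|10⟩) = (0.12 - 0.1622i) and b = amp(|11⟩) = (-0.3578 + 0.6627i):
new amp(|10⟩) = (1)·a = (0.12 - 0.1622i)
new amp(|11⟩) = (i)·b = (-0.6627 - 0.3578i)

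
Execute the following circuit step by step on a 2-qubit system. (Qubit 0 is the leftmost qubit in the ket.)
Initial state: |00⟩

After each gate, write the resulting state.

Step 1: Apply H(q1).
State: 1/√2|00⟩ + 1/√2|01⟩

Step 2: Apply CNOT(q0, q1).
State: 1/√2|00⟩ + 1/√2|01⟩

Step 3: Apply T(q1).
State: 1/√2|00⟩ + (1/2 + (1/2)i)|01⟩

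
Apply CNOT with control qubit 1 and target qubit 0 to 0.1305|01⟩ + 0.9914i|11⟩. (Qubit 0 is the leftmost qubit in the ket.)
0.9914i|01⟩ + 0.1305|11⟩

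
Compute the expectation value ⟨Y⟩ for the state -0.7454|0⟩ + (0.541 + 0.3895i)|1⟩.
-0.5807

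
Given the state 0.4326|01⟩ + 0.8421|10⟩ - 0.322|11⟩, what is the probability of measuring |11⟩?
0.1037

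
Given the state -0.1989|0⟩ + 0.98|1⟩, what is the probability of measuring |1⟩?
0.9604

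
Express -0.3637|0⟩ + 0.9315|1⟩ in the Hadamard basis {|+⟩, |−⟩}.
0.4015|+⟩ - 0.9158|−⟩

With |ψ⟩ = α|0⟩ + β|1⟩, the Hadamard-basis coefficients are ⟨+|ψ⟩ = (α + β)/√2 and ⟨−|ψ⟩ = (α − β)/√2.
Here α = -0.3637, β = 0.9315: (α + β)/√2 = 0.4015, (α − β)/√2 = -0.9158.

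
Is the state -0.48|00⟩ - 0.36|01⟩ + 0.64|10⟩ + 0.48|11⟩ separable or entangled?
Separable

Writing the state as a|00⟩ + b|01⟩ + c|10⟩ + d|11⟩, it is a product state iff ad − bc = 0.
Here (a, b, c, d) = (-0.48, -0.36, 0.64, 0.48): ad − bc = (-0.48)(0.48) − (-0.36)(0.64) = 0, so the state is separable.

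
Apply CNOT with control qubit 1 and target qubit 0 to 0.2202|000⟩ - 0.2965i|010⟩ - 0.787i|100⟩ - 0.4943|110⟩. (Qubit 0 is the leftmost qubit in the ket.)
0.2202|000⟩ - 0.4943|010⟩ - 0.787i|100⟩ - 0.2965i|110⟩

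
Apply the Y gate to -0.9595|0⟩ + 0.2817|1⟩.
-0.2817i|0⟩ - 0.9595i|1⟩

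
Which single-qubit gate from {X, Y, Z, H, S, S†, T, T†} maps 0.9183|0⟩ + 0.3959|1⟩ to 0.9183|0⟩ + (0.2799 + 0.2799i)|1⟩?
T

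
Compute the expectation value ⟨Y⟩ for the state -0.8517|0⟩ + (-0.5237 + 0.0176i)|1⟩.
-0.02998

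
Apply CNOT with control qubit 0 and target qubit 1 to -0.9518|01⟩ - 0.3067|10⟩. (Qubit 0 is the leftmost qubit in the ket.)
-0.9518|01⟩ - 0.3067|11⟩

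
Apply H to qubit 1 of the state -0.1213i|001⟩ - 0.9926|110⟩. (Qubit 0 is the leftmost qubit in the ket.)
-0.08577i|001⟩ - 0.08577i|011⟩ - 0.7019|100⟩ + 0.7019|110⟩

H on qubit 1 mixes each pair of kets that differ only in qubit 1: amplitudes (a, b) of (|…0…⟩, |…1…⟩) become ((a + b)/√2, (a − b)/√2). Kets absent from the input have amplitude 0.
(|001⟩, |011⟩): (a, b) = (-0.1213i, 0) → (-0.08577i, -0.08577i)
(|100⟩, |110⟩): (a, b) = (0, -0.9926) → (-0.7019, 0.7019)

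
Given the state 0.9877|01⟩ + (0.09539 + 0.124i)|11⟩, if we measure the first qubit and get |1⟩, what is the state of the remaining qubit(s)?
(0.6097 + 0.7926i)|1⟩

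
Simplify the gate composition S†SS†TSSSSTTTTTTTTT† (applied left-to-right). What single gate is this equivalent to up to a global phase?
S†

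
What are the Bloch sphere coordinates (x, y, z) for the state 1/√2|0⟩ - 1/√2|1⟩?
(-1, 0, 0)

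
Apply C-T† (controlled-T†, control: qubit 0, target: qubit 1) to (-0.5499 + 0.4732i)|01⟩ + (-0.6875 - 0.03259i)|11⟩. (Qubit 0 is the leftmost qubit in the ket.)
(-0.5499 + 0.4732i)|01⟩ + (-0.5092 + 0.4631i)|11⟩

C-T† leaves the control-|0⟩ kets |00⟩, |01⟩ unchanged and applies T† to qubit 1 on the control-|1⟩ pair (|10⟩, |11⟩).
T† = [[1, 0], [0, (1/√2 - (1/√2)i)]].
With a = amp(|10⟩) = 0 and b = amp(|11⟩) = (-0.6875 - 0.03259i):
new amp(|10⟩) = (1)·a = 0
new amp(|11⟩) = (1/√2 - (1/√2)i)·b = (-0.5092 + 0.4631i)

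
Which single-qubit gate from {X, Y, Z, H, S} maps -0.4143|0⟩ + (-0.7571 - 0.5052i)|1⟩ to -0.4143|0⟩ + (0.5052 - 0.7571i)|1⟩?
S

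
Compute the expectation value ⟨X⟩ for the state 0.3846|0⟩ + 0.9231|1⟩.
0.71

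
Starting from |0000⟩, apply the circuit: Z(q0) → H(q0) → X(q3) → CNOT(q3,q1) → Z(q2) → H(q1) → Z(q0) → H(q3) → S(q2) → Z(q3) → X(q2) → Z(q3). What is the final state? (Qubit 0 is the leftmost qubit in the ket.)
1/√8|0010⟩ - 1/√8|0011⟩ - 1/√8|0110⟩ + 1/√8|0111⟩ - 1/√8|1010⟩ + 1/√8|1011⟩ + 1/√8|1110⟩ - 1/√8|1111⟩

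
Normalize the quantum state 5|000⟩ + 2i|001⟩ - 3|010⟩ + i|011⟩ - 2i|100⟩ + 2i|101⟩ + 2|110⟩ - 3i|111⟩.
0.6455|000⟩ + 0.2582i|001⟩ - 0.3873|010⟩ + 0.1291i|011⟩ - 0.2582i|100⟩ + 0.2582i|101⟩ + 0.2582|110⟩ - 0.3873i|111⟩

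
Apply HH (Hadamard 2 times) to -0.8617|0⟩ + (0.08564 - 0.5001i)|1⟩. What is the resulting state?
-0.8617|0⟩ + (0.08564 - 0.5001i)|1⟩

H² = I, so an even number of Hadamards cancels: H^2 = I and the state is unchanged.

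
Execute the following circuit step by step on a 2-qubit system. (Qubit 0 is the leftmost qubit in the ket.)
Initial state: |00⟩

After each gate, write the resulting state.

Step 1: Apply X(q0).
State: |10⟩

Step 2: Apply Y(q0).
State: -i|00⟩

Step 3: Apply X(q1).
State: -i|01⟩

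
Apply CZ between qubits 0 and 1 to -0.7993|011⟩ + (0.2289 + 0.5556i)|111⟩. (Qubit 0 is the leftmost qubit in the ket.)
-0.7993|011⟩ + (-0.2289 - 0.5556i)|111⟩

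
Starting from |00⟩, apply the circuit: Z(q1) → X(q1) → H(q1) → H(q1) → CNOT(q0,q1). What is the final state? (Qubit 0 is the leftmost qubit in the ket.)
|01⟩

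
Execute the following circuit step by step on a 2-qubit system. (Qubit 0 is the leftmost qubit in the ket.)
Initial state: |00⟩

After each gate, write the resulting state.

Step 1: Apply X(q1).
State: |01⟩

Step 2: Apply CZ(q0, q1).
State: |01⟩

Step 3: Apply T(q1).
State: (1/√2 + (1/√2)i)|01⟩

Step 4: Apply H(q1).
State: (1/2 + (1/2)i)|00⟩ + (-1/2 - (1/2)i)|01⟩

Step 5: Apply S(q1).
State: (1/2 + (1/2)i)|00⟩ + (1/2 - (1/2)i)|01⟩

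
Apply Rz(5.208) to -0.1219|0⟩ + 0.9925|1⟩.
(0.1047 + 0.06242i)|0⟩ + (-0.8525 + 0.5082i)|1⟩

Rz(5.208) = [[e^(−iθ/2), 0], [0, e^(iθ/2)]] with e^(±iθ/2) = cos(θ/2) ± i·sin(θ/2); θ = 5.208, cos(θ/2) ≈ -0.858944, sin(θ/2) ≈ 0.51207.
With a = amp(|0⟩) = -0.1219 and b = amp(|1⟩) = 0.9925:
new amp(|0⟩) = (-0.858944 - 0.51207i)·a = (0.1047 + 0.06242i)
new amp(|1⟩) = (-0.858944 + 0.51207i)·b = (-0.8525 + 0.5082i)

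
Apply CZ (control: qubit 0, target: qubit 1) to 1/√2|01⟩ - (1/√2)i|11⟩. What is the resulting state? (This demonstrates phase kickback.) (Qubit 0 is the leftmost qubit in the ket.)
1/√2|01⟩ + (1/√2)i|11⟩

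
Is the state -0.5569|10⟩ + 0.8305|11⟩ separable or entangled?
Separable

Writing the state as a|00⟩ + b|01⟩ + c|10⟩ + d|11⟩, it is a product state iff ad − bc = 0.
Here (a, b, c, d) = (0, 0, -0.5569, 0.8305): ad − bc = (0)(0.8305) − (0)(-0.5569) = 0, so the state is separable.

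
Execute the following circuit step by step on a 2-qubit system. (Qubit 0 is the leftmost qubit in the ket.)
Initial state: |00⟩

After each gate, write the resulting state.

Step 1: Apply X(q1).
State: |01⟩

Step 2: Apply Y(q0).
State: i|11⟩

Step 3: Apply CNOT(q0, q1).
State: i|10⟩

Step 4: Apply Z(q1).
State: i|10⟩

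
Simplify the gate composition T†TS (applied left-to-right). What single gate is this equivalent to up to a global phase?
S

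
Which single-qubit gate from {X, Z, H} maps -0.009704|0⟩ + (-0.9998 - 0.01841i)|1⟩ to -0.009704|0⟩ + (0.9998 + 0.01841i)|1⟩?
Z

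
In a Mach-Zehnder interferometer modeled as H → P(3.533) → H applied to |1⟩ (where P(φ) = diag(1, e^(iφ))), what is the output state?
(0.9622 + 0.1907i)|0⟩ + (0.03781 - 0.1907i)|1⟩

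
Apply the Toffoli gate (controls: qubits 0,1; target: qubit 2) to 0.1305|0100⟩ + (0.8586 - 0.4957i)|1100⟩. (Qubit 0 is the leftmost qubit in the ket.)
0.1305|0100⟩ + (0.8586 - 0.4957i)|1110⟩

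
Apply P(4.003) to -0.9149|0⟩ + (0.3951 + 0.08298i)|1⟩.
-0.9149|0⟩ + (-0.1944 - 0.3538i)|1⟩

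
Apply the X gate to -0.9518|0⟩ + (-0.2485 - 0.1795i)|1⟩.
(-0.2485 - 0.1795i)|0⟩ - 0.9518|1⟩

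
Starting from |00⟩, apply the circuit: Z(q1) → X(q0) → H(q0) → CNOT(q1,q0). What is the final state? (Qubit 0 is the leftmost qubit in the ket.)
1/√2|00⟩ - 1/√2|10⟩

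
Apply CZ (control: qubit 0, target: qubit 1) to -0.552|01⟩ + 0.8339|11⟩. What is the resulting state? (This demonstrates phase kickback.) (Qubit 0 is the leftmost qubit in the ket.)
-0.552|01⟩ - 0.8339|11⟩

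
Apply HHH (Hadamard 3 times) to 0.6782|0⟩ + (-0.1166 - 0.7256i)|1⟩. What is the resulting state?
(0.3971 - 0.5131i)|0⟩ + (0.562 + 0.5131i)|1⟩

H² = I, so H^3 = H: a single Hadamard. With (a, b) = (0.6782, (-0.1166 - 0.7256i)), H gives ((a + b)/√2, (a − b)/√2) = ((0.3971 - 0.5131i), (0.562 + 0.5131i)).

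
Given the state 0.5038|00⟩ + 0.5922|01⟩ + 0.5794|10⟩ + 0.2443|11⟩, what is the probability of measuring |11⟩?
0.05968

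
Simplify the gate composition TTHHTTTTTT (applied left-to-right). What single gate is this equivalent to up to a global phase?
I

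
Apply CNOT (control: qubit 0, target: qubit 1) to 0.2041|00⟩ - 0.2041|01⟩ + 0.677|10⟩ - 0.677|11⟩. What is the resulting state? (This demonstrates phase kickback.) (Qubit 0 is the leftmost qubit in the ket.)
0.2041|00⟩ - 0.2041|01⟩ - 0.677|10⟩ + 0.677|11⟩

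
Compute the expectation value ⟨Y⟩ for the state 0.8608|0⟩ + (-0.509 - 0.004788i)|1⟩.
-0.008243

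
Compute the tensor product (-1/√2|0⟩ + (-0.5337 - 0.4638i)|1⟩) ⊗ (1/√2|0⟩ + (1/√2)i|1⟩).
-1/2|00⟩ - (1/2)i|01⟩ + (-0.3774 - 0.328i)|10⟩ + (0.328 - 0.3774i)|11⟩

amp(|b₁b₂…⟩) = product of the factor amplitudes for bits b₁, b₂, …; only kets whose every factor amplitude is nonzero survive.
|00⟩: (-1/√2)(1/√2) = -1/2
|01⟩: (-1/√2)((1/√2)i) = -(1/2)i
|10⟩: (-0.5337 - 0.4638i)(1/√2) = (-0.3774 - 0.328i)
|11⟩: (-0.5337 - 0.4638i)((1/√2)i) = (0.328 - 0.3774i)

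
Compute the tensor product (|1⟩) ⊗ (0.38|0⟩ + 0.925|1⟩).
0.38|10⟩ + 0.925|11⟩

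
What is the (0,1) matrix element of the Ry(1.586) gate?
-0.7125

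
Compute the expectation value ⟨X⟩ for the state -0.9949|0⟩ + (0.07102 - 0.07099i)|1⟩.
-0.1413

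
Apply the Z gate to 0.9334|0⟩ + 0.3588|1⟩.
0.9334|0⟩ - 0.3588|1⟩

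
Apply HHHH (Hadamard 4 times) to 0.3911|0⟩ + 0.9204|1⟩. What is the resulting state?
0.3911|0⟩ + 0.9204|1⟩

H² = I, so an even number of Hadamards cancels: H^4 = I and the state is unchanged.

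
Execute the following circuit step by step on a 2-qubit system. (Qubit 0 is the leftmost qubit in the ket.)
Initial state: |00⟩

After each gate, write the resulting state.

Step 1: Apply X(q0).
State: |10⟩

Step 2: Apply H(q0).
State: 1/√2|00⟩ - 1/√2|10⟩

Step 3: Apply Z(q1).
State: 1/√2|00⟩ - 1/√2|10⟩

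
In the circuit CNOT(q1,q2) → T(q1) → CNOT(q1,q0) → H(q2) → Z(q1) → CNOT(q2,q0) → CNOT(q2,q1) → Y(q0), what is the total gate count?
8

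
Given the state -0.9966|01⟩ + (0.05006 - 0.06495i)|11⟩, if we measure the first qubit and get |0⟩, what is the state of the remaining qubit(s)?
-|1⟩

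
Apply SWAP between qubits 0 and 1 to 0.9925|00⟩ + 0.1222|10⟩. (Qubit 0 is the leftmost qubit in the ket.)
0.9925|00⟩ + 0.1222|01⟩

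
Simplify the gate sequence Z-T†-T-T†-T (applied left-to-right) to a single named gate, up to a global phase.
Z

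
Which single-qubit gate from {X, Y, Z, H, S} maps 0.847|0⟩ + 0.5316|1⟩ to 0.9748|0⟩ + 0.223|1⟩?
H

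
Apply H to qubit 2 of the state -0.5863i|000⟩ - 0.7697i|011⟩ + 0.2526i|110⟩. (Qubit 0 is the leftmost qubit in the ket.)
-0.4146i|000⟩ - 0.4146i|001⟩ - 0.5443i|010⟩ + 0.5443i|011⟩ + 0.1786i|110⟩ + 0.1786i|111⟩

H on qubit 2 mixes each pair of kets that differ only in qubit 2: amplitudes (a, b) of (|…0…⟩, |…1…⟩) become ((a + b)/√2, (a − b)/√2). Kets absent from the input have amplitude 0.
(|000⟩, |001⟩): (a, b) = (-0.5863i, 0) → (-0.4146i, -0.4146i)
(|010⟩, |011⟩): (a, b) = (0, -0.7697i) → (-0.5443i, 0.5443i)
(|110⟩, |111⟩): (a, b) = (0.2526i, 0) → (0.1786i, 0.1786i)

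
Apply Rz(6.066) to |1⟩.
(-0.9941 + 0.1084i)|1⟩

Rz(6.066) = [[e^(−iθ/2), 0], [0, e^(iθ/2)]] with e^(±iθ/2) = cos(θ/2) ± i·sin(θ/2); θ = 6.066, cos(θ/2) ≈ -0.99411, sin(θ/2) ≈ 0.108379.
With a = amp(|0⟩) = 0 and b = amp(|1⟩) = 1:
new amp(|0⟩) = (-0.99411 - 0.108379i)·a = 0
new amp(|1⟩) = (-0.99411 + 0.108379i)·b = (-0.9941 + 0.1084i)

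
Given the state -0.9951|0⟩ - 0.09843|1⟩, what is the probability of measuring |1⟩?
0.009688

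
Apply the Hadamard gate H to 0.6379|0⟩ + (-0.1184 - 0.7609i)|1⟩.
(0.3673 - 0.538i)|0⟩ + (0.5348 + 0.538i)|1⟩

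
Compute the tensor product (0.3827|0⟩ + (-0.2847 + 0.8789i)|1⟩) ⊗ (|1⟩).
0.3827|01⟩ + (-0.2847 + 0.8789i)|11⟩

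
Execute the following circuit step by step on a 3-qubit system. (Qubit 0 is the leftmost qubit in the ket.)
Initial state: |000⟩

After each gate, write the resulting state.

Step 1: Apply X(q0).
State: |100⟩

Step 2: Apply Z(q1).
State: |100⟩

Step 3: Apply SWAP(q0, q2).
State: |001⟩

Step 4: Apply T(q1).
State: |001⟩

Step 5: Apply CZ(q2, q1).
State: |001⟩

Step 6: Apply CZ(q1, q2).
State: |001⟩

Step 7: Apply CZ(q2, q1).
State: |001⟩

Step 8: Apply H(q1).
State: 1/√2|001⟩ + 1/√2|011⟩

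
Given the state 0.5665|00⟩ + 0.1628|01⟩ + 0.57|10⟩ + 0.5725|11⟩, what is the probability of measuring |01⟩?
0.0265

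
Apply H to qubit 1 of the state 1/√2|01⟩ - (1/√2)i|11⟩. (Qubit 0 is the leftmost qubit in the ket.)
1/2|00⟩ - 1/2|01⟩ - (1/2)i|10⟩ + (1/2)i|11⟩

H on qubit 1 mixes each pair of kets that differ only in qubit 1: amplitudes (a, b) of (|…0…⟩, |…1…⟩) become ((a + b)/√2, (a − b)/√2). Kets absent from the input have amplitude 0.
(|00⟩, |01⟩): (a, b) = (0, 1/√2) → (1/2, -1/2)
(|10⟩, |11⟩): (a, b) = (0, -(1/√2)i) → (-(1/2)i, (1/2)i)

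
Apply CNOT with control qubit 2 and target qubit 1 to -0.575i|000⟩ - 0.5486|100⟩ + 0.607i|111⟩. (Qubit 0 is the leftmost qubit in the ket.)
-0.575i|000⟩ - 0.5486|100⟩ + 0.607i|101⟩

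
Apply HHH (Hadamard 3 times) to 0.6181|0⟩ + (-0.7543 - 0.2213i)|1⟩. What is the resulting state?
(-0.09631 - 0.1565i)|0⟩ + (0.9704 + 0.1565i)|1⟩

H² = I, so H^3 = H: a single Hadamard. With (a, b) = (0.6181, (-0.7543 - 0.2213i)), H gives ((a + b)/√2, (a − b)/√2) = ((-0.09631 - 0.1565i), (0.9704 + 0.1565i)).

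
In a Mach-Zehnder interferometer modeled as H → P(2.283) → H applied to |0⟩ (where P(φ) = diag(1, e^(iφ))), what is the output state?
(0.1732 + 0.3785i)|0⟩ + (0.8268 - 0.3785i)|1⟩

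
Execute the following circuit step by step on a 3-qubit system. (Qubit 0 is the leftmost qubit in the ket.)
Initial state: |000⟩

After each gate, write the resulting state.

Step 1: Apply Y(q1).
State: i|010⟩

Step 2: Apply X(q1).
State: i|000⟩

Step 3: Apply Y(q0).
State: -|100⟩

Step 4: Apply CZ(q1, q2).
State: -|100⟩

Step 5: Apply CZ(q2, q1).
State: -|100⟩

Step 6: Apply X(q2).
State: -|101⟩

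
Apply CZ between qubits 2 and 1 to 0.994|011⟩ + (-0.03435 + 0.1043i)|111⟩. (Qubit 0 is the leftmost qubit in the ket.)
-0.994|011⟩ + (0.03435 - 0.1043i)|111⟩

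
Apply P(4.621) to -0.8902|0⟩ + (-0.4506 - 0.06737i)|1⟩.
-0.8902|0⟩ + (-0.02597 + 0.4549i)|1⟩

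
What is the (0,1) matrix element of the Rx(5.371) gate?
-0.4404i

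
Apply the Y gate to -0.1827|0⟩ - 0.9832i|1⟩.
-0.9832|0⟩ - 0.1827i|1⟩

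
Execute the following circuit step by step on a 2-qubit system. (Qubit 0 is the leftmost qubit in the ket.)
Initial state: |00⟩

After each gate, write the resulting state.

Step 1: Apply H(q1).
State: 1/√2|00⟩ + 1/√2|01⟩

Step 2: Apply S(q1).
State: 1/√2|00⟩ + (1/√2)i|01⟩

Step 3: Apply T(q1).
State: 1/√2|00⟩ + (-1/2 + (1/2)i)|01⟩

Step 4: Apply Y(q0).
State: (1/√2)i|10⟩ + (-1/2 - (1/2)i)|11⟩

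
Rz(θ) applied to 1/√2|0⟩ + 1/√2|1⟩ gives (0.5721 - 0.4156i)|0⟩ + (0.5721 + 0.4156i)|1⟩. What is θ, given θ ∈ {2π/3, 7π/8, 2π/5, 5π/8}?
2π/5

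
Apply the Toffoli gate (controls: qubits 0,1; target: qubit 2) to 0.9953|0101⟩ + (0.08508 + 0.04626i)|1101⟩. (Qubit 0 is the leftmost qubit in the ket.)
0.9953|0101⟩ + (0.08508 + 0.04626i)|1111⟩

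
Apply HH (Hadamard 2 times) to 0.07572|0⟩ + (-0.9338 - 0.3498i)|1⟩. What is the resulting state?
0.07572|0⟩ + (-0.9338 - 0.3498i)|1⟩

H² = I, so an even number of Hadamards cancels: H^2 = I and the state is unchanged.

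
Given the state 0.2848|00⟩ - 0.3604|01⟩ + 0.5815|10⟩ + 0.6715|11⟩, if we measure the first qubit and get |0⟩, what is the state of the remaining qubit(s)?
0.62|0⟩ - 0.7846|1⟩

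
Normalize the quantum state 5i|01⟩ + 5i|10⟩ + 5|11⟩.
(1/√3)i|01⟩ + (1/√3)i|10⟩ + 1/√3|11⟩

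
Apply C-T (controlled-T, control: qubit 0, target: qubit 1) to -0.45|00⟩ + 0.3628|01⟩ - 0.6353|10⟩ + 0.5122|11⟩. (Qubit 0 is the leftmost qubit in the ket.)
-0.45|00⟩ + 0.3628|01⟩ - 0.6353|10⟩ + (0.3622 + 0.3622i)|11⟩

C-T leaves the control-|0⟩ kets |00⟩, |01⟩ unchanged and applies T to qubit 1 on the control-|1⟩ pair (|10⟩, |11⟩).
T = [[1, 0], [0, (1/√2 + (1/√2)i)]].
With a = amp(|10⟩) = -0.6353 and b = amp(|11⟩) = 0.5122:
new amp(|10⟩) = (1)·a = -0.6353
new amp(|11⟩) = (1/√2 + (1/√2)i)·b = (0.3622 + 0.3622i)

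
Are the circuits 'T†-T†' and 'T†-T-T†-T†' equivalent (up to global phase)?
Yes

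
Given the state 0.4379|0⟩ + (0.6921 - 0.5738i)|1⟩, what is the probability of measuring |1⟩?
0.8082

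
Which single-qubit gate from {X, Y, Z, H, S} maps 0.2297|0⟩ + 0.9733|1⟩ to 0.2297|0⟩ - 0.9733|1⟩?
Z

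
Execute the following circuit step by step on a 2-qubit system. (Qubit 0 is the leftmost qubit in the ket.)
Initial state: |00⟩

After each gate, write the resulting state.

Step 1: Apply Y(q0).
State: i|10⟩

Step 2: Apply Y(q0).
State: |00⟩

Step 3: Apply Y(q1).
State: i|01⟩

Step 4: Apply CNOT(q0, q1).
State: i|01⟩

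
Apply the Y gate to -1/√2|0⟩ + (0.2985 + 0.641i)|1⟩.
(0.641 - 0.2985i)|0⟩ - (1/√2)i|1⟩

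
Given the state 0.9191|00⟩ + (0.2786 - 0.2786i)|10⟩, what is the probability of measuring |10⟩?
0.1552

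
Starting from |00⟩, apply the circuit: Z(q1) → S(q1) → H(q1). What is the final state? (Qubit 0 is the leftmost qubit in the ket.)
1/√2|00⟩ + 1/√2|01⟩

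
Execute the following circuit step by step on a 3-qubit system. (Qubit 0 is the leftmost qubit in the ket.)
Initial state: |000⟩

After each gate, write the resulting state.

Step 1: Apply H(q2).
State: 1/√2|000⟩ + 1/√2|001⟩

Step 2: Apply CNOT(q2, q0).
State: 1/√2|000⟩ + 1/√2|101⟩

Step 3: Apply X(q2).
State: 1/√2|001⟩ + 1/√2|100⟩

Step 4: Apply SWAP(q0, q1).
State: 1/√2|001⟩ + 1/√2|010⟩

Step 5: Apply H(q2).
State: 1/2|000⟩ - 1/2|001⟩ + 1/2|010⟩ + 1/2|011⟩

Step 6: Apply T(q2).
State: 1/2|000⟩ + (-1/√8 - (1/√8)i)|001⟩ + 1/2|010⟩ + (1/√8 + (1/√8)i)|011⟩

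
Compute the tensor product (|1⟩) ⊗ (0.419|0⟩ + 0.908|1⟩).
0.419|10⟩ + 0.908|11⟩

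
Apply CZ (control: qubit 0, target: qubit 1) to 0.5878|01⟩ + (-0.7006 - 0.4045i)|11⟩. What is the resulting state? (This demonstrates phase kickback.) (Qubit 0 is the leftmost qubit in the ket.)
0.5878|01⟩ + (0.7006 + 0.4045i)|11⟩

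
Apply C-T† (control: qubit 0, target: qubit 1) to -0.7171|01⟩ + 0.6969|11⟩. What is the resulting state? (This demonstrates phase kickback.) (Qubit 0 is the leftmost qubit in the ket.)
-0.7171|01⟩ + (0.4928 - 0.4928i)|11⟩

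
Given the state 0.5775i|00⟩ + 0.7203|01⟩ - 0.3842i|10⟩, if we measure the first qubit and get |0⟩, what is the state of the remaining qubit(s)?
0.6255i|0⟩ + 0.7802|1⟩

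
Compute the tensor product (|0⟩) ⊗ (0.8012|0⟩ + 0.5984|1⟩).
0.8012|00⟩ + 0.5984|01⟩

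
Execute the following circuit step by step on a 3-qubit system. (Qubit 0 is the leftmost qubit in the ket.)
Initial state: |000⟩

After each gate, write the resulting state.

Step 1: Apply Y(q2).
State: i|001⟩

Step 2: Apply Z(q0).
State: i|001⟩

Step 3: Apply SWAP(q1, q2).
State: i|010⟩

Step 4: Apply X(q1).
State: i|000⟩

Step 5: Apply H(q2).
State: (1/√2)i|000⟩ + (1/√2)i|001⟩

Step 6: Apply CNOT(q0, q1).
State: (1/√2)i|000⟩ + (1/√2)i|001⟩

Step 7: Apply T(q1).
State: (1/√2)i|000⟩ + (1/√2)i|001⟩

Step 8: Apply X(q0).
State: (1/√2)i|100⟩ + (1/√2)i|101⟩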